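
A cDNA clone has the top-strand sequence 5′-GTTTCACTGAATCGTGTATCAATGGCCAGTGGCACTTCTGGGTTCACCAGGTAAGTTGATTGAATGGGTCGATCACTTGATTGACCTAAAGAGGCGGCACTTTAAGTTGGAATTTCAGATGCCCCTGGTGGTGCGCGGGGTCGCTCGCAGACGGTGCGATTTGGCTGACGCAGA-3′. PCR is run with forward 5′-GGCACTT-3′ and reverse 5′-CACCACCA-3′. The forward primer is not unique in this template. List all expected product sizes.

The forward primer GGCACTT matches the top strand at positions 31–37, 96–102.
The reverse primer's reverse complement is TGGTGGTG, matching at positions 126–133.
Each forward site pairs with the reverse site to give a product ending at position 133: sizes 103, 38 bp.

103 bp, 38 bp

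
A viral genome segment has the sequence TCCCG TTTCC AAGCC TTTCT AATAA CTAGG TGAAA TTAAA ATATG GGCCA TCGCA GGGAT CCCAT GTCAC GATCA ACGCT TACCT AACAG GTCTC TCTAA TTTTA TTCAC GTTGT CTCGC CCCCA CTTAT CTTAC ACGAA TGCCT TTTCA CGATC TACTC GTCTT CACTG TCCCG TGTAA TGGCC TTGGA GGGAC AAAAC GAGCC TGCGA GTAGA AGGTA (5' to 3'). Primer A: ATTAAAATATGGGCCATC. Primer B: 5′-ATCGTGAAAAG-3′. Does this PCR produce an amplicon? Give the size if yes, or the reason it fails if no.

Primer A (ATTAAAATATGGGCCATC) matches the top strand at positions 35–52; it acts as a forward primer.
Primer B's reverse complement is CTTTTCACGAT, matching the top strand at positions 144–154; it acts as a reverse primer.
The 3' ends face each other across positions 35–154, giving a 120 bp product.

Yes — a 120 bp product.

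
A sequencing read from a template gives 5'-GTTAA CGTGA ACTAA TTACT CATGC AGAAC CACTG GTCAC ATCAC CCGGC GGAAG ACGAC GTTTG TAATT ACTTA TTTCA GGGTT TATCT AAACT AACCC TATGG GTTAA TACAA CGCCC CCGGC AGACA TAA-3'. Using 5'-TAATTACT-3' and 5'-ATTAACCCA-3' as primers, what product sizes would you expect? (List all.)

The forward primer TAATTACT matches the top strand at positions 13–20, 66–73.
The reverse primer's reverse complement is TGGGTTAAT, matching at positions 103–111.
Each forward site pairs with the reverse site to give a product ending at position 111: sizes 99, 46 bp.

99 bp, 46 bp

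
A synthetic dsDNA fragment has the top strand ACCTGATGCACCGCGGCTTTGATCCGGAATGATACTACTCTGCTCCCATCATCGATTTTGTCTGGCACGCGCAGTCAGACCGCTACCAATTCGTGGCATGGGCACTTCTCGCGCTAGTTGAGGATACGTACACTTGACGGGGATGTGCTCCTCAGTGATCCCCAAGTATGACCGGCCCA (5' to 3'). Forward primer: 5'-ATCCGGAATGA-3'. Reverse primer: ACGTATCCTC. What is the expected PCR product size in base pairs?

108 bp

The forward primer matches the template at positions 22–32.
Reverse complement of the reverse primer: GAGGATACGT. This occurs on the top strand at positions 120–129.
The product runs from position 22 to position 129, so its length is 129 − 22 + 1 = 108 bp.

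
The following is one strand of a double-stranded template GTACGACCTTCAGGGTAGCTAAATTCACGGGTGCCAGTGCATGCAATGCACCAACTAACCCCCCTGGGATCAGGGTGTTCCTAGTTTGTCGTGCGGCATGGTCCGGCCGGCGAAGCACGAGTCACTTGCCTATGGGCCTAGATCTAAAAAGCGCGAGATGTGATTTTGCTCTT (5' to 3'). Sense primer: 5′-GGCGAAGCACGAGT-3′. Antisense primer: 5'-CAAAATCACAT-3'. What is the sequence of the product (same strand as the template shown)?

Forward primer GGCGAAGCACGAGT is found on the top strand at positions 109–122.
Taking the reverse complement of CAAAATCACAT gives ATGTGATTTTG, found at positions 158–168 on the template; the primer anneals here to the top strand with its 3' end pointing upstream.
The product is the template from position 109 through 168 (60 bp).

5'-GGCGAAGCACGAGTCACTTGCCTATGGGCCTAGATCTAAAAAGCGCGAGATGTGATTTTG-3'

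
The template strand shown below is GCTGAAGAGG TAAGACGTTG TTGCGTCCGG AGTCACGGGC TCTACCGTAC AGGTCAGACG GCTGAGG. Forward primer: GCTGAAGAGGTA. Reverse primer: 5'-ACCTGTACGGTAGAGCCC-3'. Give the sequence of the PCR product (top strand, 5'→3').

5'-GCTGAAGAGGTAAGACGTTGTTGCGTCCGGAGTCACGGGCTCTACCGTACAGGT-3'

The forward primer matches the template at positions 1–12.
Reverse complement of the reverse primer: GGGCTCTACCGTACAGGT. This occurs on the top strand at positions 37–54.
The product is the template from position 1 through 54 (54 bp).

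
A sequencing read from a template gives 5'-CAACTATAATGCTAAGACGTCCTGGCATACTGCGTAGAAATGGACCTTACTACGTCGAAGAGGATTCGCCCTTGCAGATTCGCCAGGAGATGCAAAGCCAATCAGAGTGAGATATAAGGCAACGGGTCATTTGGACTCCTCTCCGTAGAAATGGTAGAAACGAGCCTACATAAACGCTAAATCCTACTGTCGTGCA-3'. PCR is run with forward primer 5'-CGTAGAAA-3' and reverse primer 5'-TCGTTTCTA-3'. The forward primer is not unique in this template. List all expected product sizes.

The forward primer CGTAGAAA matches the top strand at positions 33–40, 144–151.
The reverse primer's reverse complement is TAGAAACGA, matching at positions 155–163.
Each forward site pairs with the reverse site to give a product ending at position 163: sizes 131, 20 bp.

131 bp, 20 bp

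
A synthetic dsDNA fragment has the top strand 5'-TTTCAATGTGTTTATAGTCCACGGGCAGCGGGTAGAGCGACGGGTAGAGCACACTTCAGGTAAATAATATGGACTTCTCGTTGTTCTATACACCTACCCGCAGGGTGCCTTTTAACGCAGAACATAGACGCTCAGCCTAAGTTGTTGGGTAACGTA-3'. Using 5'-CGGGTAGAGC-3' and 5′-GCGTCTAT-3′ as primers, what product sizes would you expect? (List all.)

The forward primer CGGGTAGAGC matches the top strand at positions 29–38, 41–50.
The reverse primer's reverse complement is ATAGACGC, matching at positions 124–131.
Each forward site pairs with the reverse site to give a product ending at position 131: sizes 103, 91 bp.

103 bp, 91 bp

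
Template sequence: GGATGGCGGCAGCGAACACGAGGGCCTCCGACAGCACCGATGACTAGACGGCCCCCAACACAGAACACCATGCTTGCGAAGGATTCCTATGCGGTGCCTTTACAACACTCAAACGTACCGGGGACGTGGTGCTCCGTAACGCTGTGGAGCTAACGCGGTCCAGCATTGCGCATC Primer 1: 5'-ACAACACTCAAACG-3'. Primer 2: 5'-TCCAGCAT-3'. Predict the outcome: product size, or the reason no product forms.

Primer 1 (ACAACACTCAAACG) matches the top strand at positions 102–115 (3' end points downstream).
Primer 2 (TCCAGCAT) also matches the top strand directly, at positions 159–166 — its reverse complement ATGCTGGA is not present.
Both primers anneal to the bottom strand with 3' ends pointing the same way, so neither can prime synthesis back toward the other.

No product — both primers anneal to the same strand and extend in the same direction.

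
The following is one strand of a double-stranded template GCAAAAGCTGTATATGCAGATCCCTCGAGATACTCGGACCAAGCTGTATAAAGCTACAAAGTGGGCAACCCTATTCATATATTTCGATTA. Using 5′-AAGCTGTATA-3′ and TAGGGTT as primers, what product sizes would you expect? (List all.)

The forward primer AAGCTGTATA matches the top strand at positions 5–14, 41–50.
The reverse primer's reverse complement is AACCCTA, matching at positions 67–73.
Each forward site pairs with the reverse site to give a product ending at position 73: sizes 69, 33 bp.

69 bp, 33 bp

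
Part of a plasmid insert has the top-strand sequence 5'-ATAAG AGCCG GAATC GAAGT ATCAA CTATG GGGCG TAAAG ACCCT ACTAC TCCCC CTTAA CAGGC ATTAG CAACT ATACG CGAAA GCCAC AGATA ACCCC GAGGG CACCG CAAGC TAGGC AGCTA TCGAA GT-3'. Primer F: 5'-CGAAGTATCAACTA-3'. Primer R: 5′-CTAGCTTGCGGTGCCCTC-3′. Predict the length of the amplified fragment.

Scanning the template, CGAAGTATCAACTA occurs at positions 15–28; this primer anneals to the bottom strand there with its 3' end pointing downstream.
Taking the reverse complement of CTAGCTTGCGGTGCCCTC gives GAGGGCACCGCAAGCTAG, found at positions 101–118 on the template; the primer anneals here to the top strand with its 3' end pointing upstream.
Amplicon spans positions 15–118: 104 bp.

104 bp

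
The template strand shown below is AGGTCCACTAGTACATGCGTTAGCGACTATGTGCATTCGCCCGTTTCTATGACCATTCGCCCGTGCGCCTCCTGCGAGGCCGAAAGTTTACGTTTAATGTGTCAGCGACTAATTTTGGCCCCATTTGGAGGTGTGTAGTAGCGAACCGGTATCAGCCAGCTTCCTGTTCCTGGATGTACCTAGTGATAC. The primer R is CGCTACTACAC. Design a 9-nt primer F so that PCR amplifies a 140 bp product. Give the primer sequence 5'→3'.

5'-TCCACTAGT-3'

The reverse primer's reverse complement GTGTAGTAGCG matches the template at positions 133–143, so the product ends at position 143.
A 140 bp product then starts at position 143 − 140 + 1 = 4.
The forward primer is identical to the top strand there: TCCACTAGT.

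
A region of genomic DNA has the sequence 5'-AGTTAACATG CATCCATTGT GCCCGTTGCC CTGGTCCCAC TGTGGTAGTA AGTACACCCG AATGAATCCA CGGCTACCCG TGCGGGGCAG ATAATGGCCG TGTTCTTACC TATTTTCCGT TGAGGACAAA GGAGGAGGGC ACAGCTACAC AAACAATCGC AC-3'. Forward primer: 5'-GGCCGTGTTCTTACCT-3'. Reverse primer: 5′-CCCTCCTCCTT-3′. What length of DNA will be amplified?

44 bp

Scanning the template, GGCCGTGTTCTTACCT occurs at positions 96–111; this primer anneals to the bottom strand there with its 3' end pointing downstream.
Taking the reverse complement of CCCTCCTCCTT gives AAGGAGGAGGG, found at positions 129–139 on the template; the primer anneals here to the top strand with its 3' end pointing upstream.
The product runs from position 96 to position 139, so its length is 139 − 96 + 1 = 44 bp.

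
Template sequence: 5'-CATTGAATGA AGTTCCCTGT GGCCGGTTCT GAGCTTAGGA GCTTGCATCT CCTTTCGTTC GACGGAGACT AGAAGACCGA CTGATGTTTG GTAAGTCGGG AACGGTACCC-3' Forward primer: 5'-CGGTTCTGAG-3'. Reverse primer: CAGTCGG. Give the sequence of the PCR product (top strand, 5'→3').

5'-CGGTTCTGAGCTTAGGAGCTTGCATCTCCTTTCGTTCGACGGAGACTAGAAGACCGACTG-3'

Forward primer CGGTTCTGAG is found on the top strand at positions 24–33.
The reverse primer's reverse complement is CCGACTG, which matches the template at positions 77–83.
The product is the template from position 24 through 83 (60 bp).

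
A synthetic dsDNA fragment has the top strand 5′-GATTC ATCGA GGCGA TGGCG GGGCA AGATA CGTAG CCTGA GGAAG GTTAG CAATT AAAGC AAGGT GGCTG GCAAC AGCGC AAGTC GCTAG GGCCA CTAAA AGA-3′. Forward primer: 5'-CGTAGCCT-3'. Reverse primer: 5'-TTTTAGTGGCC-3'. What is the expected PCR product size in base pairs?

71 bp

Scanning the template, CGTAGCCT occurs at positions 31–38; this primer anneals to the bottom strand there with its 3' end pointing downstream.
Taking the reverse complement of TTTTAGTGGCC gives GGCCACTAAAA, found at positions 91–101 on the template; the primer anneals here to the top strand with its 3' end pointing upstream.
Amplicon spans positions 31–101: 71 bp.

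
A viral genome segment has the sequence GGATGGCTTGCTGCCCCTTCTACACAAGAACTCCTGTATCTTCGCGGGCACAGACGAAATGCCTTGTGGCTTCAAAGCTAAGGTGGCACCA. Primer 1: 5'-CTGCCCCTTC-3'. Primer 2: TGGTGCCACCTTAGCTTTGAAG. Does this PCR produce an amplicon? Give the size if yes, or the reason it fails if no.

Yes — an 81 bp product.

Primer 1 (CTGCCCCTTC) matches the top strand at positions 11–20; it acts as a forward primer.
Primer 2's reverse complement is CTTCAAAGCTAAGGTGGCACCA, matching the top strand at positions 70–91; it acts as a reverse primer.
The 3' ends face each other across positions 11–91, giving an 81 bp product.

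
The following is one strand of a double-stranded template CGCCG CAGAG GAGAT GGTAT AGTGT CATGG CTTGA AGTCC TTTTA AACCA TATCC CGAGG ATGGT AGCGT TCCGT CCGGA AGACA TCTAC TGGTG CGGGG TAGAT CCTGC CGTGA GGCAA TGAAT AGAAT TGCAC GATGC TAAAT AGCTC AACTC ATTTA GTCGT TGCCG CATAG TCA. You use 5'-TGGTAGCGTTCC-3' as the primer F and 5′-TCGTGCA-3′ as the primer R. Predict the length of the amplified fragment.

The forward primer matches the template at positions 62–73.
The reverse primer's reverse complement is TGCACGA, which matches the template at positions 131–137.
Product length = (reverse-primer end) − (forward-primer start) + 1 = 137 − 62 + 1 = 76 bp.

76 bp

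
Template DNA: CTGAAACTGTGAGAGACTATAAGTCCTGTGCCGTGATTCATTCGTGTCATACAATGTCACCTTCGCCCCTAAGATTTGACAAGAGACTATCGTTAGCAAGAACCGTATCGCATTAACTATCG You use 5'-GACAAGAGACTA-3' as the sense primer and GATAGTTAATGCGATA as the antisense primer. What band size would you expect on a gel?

44 bp

Scanning the template, GACAAGAGACTA occurs at positions 78–89; this primer anneals to the bottom strand there with its 3' end pointing downstream.
Taking the reverse complement of GATAGTTAATGCGATA gives TATCGCATTAACTATC, found at positions 106–121 on the template; the primer anneals here to the top strand with its 3' end pointing upstream.
Product length = (reverse-primer end) − (forward-primer start) + 1 = 121 − 78 + 1 = 44 bp.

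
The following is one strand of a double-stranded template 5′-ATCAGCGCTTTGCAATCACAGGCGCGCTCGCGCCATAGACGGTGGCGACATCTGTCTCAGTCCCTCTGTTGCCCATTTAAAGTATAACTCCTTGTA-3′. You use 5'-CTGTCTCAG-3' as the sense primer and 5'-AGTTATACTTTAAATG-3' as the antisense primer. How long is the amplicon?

38 bp

The forward primer matches the template at positions 52–60.
Reverse complement of the reverse primer: CATTTAAAGTATAACT. This occurs on the top strand at positions 74–89.
Product length = (reverse-primer end) − (forward-primer start) + 1 = 89 − 52 + 1 = 38 bp.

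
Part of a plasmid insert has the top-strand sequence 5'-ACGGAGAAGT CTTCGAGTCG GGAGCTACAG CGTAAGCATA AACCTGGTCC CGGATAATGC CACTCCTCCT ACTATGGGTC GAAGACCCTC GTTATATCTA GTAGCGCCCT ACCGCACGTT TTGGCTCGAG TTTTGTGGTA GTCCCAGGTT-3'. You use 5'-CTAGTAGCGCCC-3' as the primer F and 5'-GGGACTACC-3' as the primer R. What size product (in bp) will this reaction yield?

48 bp

The forward primer matches the template at positions 98–109.
The reverse primer's reverse complement is GGTAGTCCC, which matches the template at positions 137–145.
Product length = (reverse-primer end) − (forward-primer start) + 1 = 145 − 98 + 1 = 48 bp.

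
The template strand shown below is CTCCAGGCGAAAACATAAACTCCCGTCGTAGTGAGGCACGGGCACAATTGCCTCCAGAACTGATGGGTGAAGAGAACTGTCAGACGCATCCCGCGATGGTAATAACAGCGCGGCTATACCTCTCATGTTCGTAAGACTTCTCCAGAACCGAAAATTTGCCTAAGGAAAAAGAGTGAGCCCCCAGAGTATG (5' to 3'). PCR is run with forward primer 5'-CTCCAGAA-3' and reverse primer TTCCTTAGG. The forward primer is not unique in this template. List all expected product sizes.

116 bp, 28 bp

The forward primer CTCCAGAA matches the top strand at positions 52–59, 140–147.
The reverse primer's reverse complement is CCTAAGGAA, matching at positions 159–167.
Each forward site pairs with the reverse site to give a product ending at position 167: sizes 116, 28 bp.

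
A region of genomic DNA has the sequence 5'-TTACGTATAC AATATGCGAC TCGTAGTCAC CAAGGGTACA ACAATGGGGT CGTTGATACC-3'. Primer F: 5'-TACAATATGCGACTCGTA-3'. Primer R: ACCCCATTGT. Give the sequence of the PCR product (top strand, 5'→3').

5'-TACAATATGCGACTCGTAGTCACCAAGGGTACAACAATGGGGT-3'

The forward primer matches the template at positions 8–25.
The reverse primer's reverse complement is ACAATGGGGT, which matches the template at positions 41–50.
The product is the template from position 8 through 50 (43 bp).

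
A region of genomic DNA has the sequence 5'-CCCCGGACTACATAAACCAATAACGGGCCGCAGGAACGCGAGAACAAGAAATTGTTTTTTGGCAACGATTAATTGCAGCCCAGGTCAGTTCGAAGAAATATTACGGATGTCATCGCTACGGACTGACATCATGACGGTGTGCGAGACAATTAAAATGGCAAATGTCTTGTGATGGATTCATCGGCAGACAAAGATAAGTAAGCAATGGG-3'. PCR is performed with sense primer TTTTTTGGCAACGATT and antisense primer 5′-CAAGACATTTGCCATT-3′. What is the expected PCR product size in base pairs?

115 bp

The forward primer matches the template at positions 55–70.
Taking the reverse complement of CAAGACATTTGCCATT gives AATGGCAAATGTCTTG, found at positions 154–169 on the template; the primer anneals here to the top strand with its 3' end pointing upstream.
Amplicon spans positions 55–169: 115 bp.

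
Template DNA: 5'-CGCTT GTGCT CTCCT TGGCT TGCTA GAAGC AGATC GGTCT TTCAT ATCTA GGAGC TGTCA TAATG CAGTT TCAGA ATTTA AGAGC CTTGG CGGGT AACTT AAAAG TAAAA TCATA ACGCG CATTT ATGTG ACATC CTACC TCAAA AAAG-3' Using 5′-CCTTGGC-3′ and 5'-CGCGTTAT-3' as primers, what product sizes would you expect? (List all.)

The forward primer CCTTGGC matches the top strand at positions 13–19, 85–91.
The reverse primer's reverse complement is ATAACGCG, matching at positions 113–120.
Each forward site pairs with the reverse site to give a product ending at position 120: sizes 108, 36 bp.

108 bp, 36 bp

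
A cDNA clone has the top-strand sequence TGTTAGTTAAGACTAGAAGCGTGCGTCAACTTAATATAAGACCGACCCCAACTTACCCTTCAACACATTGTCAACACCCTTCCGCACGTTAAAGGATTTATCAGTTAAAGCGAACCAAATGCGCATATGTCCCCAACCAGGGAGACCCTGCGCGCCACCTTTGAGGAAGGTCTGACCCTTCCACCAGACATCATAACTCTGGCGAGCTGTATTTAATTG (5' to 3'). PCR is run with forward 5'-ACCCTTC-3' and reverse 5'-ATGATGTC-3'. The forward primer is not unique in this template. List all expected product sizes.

140 bp, 119 bp, 20 bp

The forward primer ACCCTTC matches the top strand at positions 55–61, 76–82, 175–181.
The reverse primer's reverse complement is GACATCAT, matching at positions 187–194.
Each forward site pairs with the reverse site to give a product ending at position 194: sizes 140, 119, 20 bp.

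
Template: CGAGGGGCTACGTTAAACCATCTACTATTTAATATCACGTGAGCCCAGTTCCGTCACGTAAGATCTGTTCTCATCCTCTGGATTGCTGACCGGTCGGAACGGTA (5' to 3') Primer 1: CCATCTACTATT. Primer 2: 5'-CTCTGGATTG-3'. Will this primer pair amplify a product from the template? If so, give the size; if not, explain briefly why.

Primer 1 (CCATCTACTATT) matches the top strand at positions 18–29 (3' end points downstream).
Primer 2 (CTCTGGATTG) also matches the top strand directly, at positions 76–85 — its reverse complement CAATCCAGAG is not present.
Both primers anneal to the bottom strand with 3' ends pointing the same way, so neither can prime synthesis back toward the other.

No product — both primers anneal to the same strand and extend in the same direction.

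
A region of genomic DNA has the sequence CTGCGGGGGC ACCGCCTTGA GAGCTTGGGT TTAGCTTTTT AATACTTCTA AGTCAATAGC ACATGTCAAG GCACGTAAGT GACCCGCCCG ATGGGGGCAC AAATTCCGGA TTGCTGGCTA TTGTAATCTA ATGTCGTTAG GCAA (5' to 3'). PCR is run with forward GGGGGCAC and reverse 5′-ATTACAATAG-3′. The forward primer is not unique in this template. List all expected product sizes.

The forward primer GGGGGCAC matches the top strand at positions 5–12, 93–100.
The reverse primer's reverse complement is CTATTGTAAT, matching at positions 118–127.
Each forward site pairs with the reverse site to give a product ending at position 127: sizes 123, 35 bp.

123 bp, 35 bp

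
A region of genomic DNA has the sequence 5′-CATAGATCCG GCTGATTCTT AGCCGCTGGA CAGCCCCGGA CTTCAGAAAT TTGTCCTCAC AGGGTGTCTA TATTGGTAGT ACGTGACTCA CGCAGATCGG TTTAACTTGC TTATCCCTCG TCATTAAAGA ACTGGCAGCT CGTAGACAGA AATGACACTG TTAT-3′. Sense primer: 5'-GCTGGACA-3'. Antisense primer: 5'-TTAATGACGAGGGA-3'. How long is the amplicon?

103 bp

Scanning the template, GCTGGACA occurs at positions 25–32; this primer anneals to the bottom strand there with its 3' end pointing downstream.
The reverse primer's reverse complement is TCCCTCGTCATTAA, which matches the template at positions 114–127.
Amplicon spans positions 25–127: 103 bp.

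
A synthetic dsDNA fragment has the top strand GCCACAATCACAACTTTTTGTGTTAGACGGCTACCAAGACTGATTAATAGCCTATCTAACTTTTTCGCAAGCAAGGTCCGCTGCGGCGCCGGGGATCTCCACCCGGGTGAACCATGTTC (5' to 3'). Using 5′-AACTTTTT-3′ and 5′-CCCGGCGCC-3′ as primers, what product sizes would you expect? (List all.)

82 bp, 36 bp

The forward primer AACTTTTT matches the top strand at positions 12–19, 58–65.
The reverse primer's reverse complement is GGCGCCGGG, matching at positions 85–93.
Each forward site pairs with the reverse site to give a product ending at position 93: sizes 82, 36 bp.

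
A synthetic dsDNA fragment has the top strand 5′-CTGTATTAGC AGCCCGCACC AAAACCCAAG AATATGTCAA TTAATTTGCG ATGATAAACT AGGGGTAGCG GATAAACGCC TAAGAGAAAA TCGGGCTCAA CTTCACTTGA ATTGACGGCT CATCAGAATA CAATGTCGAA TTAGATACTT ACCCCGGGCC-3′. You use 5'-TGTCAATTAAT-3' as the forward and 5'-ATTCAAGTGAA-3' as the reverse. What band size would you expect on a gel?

Forward primer TGTCAATTAAT is found on the top strand at positions 35–45.
Taking the reverse complement of ATTCAAGTGAA gives TTCACTTGAAT, found at positions 102–112 on the template; the primer anneals here to the top strand with its 3' end pointing upstream.
Amplicon spans positions 35–112: 78 bp.

78 bp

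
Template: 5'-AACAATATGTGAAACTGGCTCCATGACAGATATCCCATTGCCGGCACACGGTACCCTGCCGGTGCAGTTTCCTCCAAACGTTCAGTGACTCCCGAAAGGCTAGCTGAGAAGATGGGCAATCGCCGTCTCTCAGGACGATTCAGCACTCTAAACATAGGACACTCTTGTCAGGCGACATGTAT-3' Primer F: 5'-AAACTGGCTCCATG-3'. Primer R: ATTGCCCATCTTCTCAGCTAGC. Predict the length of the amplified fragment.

109 bp

Scanning the template, AAACTGGCTCCATG occurs at positions 12–25; this primer anneals to the bottom strand there with its 3' end pointing downstream.
The reverse primer's reverse complement is GCTAGCTGAGAAGATGGGCAAT, which matches the template at positions 99–120.
Amplicon spans positions 12–120: 109 bp.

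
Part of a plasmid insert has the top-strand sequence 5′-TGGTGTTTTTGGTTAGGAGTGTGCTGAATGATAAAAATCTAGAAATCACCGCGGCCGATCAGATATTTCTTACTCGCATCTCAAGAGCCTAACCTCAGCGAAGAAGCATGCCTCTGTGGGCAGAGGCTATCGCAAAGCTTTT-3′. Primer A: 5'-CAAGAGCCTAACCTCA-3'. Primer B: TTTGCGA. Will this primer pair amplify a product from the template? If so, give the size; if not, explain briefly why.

Yes — a 55 bp product.

Primer A (CAAGAGCCTAACCTCA) matches the top strand at positions 82–97; it acts as a forward primer.
Primer B's reverse complement is TCGCAAA, matching the top strand at positions 130–136; it acts as a reverse primer.
The 3' ends face each other across positions 82–136, giving a 55 bp product.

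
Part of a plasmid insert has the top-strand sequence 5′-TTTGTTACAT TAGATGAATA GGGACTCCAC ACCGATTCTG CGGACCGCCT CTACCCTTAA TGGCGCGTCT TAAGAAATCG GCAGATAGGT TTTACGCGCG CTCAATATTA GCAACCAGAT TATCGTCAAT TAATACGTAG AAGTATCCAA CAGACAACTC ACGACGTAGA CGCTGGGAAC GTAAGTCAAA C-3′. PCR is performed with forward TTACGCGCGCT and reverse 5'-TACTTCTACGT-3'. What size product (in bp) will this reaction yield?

The forward primer matches the template at positions 92–102.
The reverse primer's reverse complement is ACGTAGAAGTA, which matches the template at positions 135–145.
Product length = (reverse-primer end) − (forward-primer start) + 1 = 145 − 92 + 1 = 54 bp.

54 bp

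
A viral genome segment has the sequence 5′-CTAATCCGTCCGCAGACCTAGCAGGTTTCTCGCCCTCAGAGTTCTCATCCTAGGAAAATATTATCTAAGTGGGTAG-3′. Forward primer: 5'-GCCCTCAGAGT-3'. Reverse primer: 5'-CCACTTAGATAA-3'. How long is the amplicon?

Forward primer GCCCTCAGAGT is found on the top strand at positions 32–42.
The reverse primer's reverse complement is TTATCTAAGTGG, which matches the template at positions 61–72.
Amplicon spans positions 32–72: 41 bp.

41 bp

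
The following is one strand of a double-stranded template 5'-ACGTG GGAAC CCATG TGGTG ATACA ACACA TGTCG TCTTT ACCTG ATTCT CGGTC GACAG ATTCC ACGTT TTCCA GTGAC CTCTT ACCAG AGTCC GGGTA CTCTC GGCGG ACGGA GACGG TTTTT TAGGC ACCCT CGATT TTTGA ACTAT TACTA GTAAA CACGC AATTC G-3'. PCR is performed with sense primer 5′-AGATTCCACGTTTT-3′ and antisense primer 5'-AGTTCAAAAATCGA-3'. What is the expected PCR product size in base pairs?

Scanning the template, AGATTCCACGTTTT occurs at positions 59–72; this primer anneals to the bottom strand there with its 3' end pointing downstream.
Taking the reverse complement of AGTTCAAAAATCGA gives TCGATTTTTGAACT, found at positions 135–148 on the template; the primer anneals here to the top strand with its 3' end pointing upstream.
Product length = (reverse-primer end) − (forward-primer start) + 1 = 148 − 59 + 1 = 90 bp.

90 bp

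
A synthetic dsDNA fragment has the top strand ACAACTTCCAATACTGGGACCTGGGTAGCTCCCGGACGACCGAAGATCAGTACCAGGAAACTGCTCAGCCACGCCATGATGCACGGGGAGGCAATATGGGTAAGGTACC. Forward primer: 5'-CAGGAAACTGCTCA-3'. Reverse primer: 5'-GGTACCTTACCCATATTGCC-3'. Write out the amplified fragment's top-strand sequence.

The forward primer matches the template at positions 54–67.
Reverse complement of the reverse primer: GGCAATATGGGTAAGGTACC. This occurs on the top strand at positions 90–109.
The product is the template from position 54 through 109 (56 bp).

5'-CAGGAAACTGCTCAGCCACGCCATGATGCACGGGGAGGCAATATGGGTAAGGTACC-3'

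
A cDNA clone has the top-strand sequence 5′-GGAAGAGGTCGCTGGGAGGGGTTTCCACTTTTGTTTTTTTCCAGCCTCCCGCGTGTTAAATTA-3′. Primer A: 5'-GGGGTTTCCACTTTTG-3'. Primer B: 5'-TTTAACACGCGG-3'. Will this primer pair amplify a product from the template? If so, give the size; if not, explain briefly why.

Yes — a 43 bp product.

Primer A (GGGGTTTCCACTTTTG) matches the top strand at positions 18–33; it acts as a forward primer.
Primer B's reverse complement is CCGCGTGTTAAA, matching the top strand at positions 49–60; it acts as a reverse primer.
The 3' ends face each other across positions 18–60, giving a 43 bp product.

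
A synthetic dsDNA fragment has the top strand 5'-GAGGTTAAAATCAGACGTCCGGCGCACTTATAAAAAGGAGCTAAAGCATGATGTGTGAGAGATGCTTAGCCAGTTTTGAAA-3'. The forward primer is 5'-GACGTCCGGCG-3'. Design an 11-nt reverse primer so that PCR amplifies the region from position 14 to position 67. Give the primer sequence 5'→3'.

5'-AAGCATCTCTC-3'

The product's 3' end on the top strand is position 67.
The reverse primer anneals to the top strand over positions 57–67, i.e. to GAGAGATGCTT.
Its sequence written 5'→3' is the reverse complement: AAGCATCTCTC.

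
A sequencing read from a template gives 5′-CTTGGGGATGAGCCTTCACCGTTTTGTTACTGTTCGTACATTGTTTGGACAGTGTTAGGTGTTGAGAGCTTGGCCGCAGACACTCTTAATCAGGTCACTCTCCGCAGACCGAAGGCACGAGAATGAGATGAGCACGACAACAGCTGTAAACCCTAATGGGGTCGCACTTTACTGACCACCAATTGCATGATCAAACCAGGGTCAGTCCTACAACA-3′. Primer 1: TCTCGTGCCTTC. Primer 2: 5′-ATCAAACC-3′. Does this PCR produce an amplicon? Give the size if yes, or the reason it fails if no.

Primer 1 (TCTCGTGCCTTC) has reverse complement GAAGGCACGAGA, which matches the top strand at positions 111–122; primer 1 anneals to the top strand there with its 3' end pointing upstream toward position 111.
Primer 2 (ATCAAACC) matches the top strand directly at positions 190–197; it anneals to the bottom strand with its 3' end pointing downstream toward position 197.
The 3' ends diverge (primer 1 extends toward position 1, primer 2 toward position 215), so the primers never converge on a shared product.

No product — the primers' 3' ends point away from each other.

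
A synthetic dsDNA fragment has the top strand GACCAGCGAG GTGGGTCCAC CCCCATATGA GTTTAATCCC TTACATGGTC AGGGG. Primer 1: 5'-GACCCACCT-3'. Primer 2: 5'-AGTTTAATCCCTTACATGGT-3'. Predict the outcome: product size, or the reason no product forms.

No product — the primers' 3' ends point away from each other.

Primer 1 (GACCCACCT) has reverse complement AGGTGGGTC, which matches the top strand at positions 9–17; primer 1 anneals to the top strand there with its 3' end pointing upstream toward position 9.
Primer 2 (AGTTTAATCCCTTACATGGT) matches the top strand directly at positions 30–49; it anneals to the bottom strand with its 3' end pointing downstream toward position 49.
The 3' ends diverge (primer 1 extends toward position 1, primer 2 toward position 55), so the primers never converge on a shared product.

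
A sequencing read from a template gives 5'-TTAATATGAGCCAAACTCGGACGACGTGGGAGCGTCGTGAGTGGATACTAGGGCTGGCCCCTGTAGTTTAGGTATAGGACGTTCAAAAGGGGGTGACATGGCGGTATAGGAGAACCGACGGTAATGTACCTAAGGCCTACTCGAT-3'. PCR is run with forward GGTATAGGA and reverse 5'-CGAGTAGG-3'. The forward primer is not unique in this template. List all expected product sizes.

73 bp, 41 bp

The forward primer GGTATAGGA matches the top strand at positions 71–79, 103–111.
The reverse primer's reverse complement is CCTACTCG, matching at positions 136–143.
Each forward site pairs with the reverse site to give a product ending at position 143: sizes 73, 41 bp.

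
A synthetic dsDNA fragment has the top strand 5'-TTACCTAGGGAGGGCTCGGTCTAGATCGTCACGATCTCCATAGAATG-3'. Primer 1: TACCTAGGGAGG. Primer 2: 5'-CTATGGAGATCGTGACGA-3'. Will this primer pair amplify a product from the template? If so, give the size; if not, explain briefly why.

Primer 1 (TACCTAGGGAGG) matches the top strand at positions 2–13; it acts as a forward primer.
Primer 2's reverse complement is TCGTCACGATCTCCATAG, matching the top strand at positions 26–43; it acts as a reverse primer.
The 3' ends face each other across positions 2–43, giving a 42 bp product.

Yes — a 42 bp product.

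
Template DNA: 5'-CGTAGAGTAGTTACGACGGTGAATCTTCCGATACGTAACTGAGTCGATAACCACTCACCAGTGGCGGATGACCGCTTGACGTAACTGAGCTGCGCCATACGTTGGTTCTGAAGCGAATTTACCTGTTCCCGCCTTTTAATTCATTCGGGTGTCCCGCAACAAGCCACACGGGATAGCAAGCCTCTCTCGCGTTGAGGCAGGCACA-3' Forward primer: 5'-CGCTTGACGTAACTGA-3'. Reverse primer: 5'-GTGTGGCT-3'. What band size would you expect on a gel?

97 bp

The forward primer matches the template at positions 73–88.
Reverse complement of the reverse primer: AGCCACAC. This occurs on the top strand at positions 162–169.
Product length = (reverse-primer end) − (forward-primer start) + 1 = 169 − 73 + 1 = 97 bp.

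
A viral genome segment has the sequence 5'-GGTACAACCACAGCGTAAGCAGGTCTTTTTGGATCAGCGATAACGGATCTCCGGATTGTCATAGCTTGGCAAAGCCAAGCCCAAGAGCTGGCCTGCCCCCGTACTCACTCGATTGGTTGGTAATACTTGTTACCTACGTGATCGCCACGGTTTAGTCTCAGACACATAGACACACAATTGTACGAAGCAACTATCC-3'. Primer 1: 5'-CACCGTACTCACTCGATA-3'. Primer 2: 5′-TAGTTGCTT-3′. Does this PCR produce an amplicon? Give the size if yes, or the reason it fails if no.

No product — primer 1 has no binding site in the template.

Primer 1 (CACCGTACTCACTCGATA) does not match the top strand, and its reverse complement TATCGAGTGAGTACGGTG does not match either.
With no annealing site for primer 1, no amplification occurs.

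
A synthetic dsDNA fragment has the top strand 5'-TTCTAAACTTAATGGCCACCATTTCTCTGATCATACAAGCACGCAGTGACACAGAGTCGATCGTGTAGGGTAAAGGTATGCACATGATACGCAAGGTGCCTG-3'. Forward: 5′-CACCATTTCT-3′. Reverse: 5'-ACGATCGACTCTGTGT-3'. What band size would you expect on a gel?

Forward primer CACCATTTCT is found on the top strand at positions 17–26.
Taking the reverse complement of ACGATCGACTCTGTGT gives ACACAGAGTCGATCGT, found at positions 49–64 on the template; the primer anneals here to the top strand with its 3' end pointing upstream.
Product length = (reverse-primer end) − (forward-primer start) + 1 = 64 − 17 + 1 = 48 bp.

48 bp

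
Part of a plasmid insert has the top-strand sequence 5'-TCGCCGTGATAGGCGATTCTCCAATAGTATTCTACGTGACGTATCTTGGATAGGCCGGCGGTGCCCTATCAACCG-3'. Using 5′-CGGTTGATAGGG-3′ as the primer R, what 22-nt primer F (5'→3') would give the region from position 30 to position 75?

The reverse primer's reverse complement CCCTATCAACCG matches the template at positions 64–75; the product starts at position 30.
The forward primer is identical to the top strand over positions 30–51: TTCTACGTGACGTATCTTGGAT.

5'-TTCTACGTGACGTATCTTGGAT-3'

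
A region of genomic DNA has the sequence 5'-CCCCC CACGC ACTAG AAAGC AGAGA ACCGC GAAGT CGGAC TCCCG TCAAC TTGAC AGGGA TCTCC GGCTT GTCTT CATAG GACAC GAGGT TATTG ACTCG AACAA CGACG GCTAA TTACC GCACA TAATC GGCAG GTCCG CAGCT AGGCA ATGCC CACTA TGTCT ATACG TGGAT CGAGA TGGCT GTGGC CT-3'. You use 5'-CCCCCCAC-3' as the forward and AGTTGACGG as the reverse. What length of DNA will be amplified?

Scanning the template, CCCCCCAC occurs at positions 1–8; this primer anneals to the bottom strand there with its 3' end pointing downstream.
Reverse complement of the reverse primer: CCGTCAACT. This occurs on the top strand at positions 43–51.
Product length = (reverse-primer end) − (forward-primer start) + 1 = 51 − 1 + 1 = 51 bp.

51 bp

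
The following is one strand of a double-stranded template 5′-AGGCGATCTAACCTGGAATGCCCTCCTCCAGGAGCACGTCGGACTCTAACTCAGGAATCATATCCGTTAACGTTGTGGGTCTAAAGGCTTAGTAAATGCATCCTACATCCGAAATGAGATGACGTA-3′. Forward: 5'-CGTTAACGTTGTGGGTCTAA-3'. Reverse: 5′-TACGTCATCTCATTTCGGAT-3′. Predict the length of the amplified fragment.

The forward primer matches the template at positions 65–84.
The reverse primer's reverse complement is ATCCGAAATGAGATGACGTA, which matches the template at positions 107–126.
Amplicon spans positions 65–126: 62 bp.

62 bp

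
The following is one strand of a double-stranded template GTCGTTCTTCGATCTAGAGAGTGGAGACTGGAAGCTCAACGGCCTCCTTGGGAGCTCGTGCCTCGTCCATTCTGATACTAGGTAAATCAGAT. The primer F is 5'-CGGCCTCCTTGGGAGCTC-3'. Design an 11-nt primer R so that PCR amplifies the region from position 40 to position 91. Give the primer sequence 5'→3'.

The product's 3' end on the top strand is position 91.
The reverse primer anneals to the top strand over positions 81–91, i.e. to GGTAAATCAGA.
Its sequence written 5'→3' is the reverse complement: TCTGATTTACC.

5'-TCTGATTTACC-3'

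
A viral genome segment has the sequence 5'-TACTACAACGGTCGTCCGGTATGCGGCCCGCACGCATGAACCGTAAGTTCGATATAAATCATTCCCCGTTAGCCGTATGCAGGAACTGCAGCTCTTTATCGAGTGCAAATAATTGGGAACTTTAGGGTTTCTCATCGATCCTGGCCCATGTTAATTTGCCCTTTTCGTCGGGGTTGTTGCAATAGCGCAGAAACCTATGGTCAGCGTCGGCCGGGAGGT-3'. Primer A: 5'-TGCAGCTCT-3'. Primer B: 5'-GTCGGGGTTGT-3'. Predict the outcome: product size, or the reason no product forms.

Primer A (TGCAGCTCT) matches the top strand at positions 87–95 (3' end points downstream).
Primer B (GTCGGGGTTGT) also matches the top strand directly, at positions 167–177 — its reverse complement ACAACCCCGAC is not present.
Both primers anneal to the bottom strand with 3' ends pointing the same way, so neither can prime synthesis back toward the other.

No product — both primers anneal to the same strand and extend in the same direction.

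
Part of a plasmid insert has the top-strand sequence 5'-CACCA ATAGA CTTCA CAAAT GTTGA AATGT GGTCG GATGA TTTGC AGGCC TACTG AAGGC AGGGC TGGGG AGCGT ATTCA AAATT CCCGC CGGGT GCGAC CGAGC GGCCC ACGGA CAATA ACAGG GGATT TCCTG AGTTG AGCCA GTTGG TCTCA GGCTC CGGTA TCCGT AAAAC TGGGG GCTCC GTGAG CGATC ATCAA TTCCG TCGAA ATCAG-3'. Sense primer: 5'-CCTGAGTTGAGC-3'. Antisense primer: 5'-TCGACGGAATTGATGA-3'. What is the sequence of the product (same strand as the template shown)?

5'-CCTGAGTTGAGCCAGTTGGTCTCAGGCTCCGGTATCCGTAAAACTGGGGGCTCCGTGAGCGATCATCAATTCCGTCGA-3'

Forward primer CCTGAGTTGAGC is found on the top strand at positions 132–143.
Reverse complement of the reverse primer: TCATCAATTCCGTCGA. This occurs on the top strand at positions 194–209.
The product is the template from position 132 through 209 (78 bp).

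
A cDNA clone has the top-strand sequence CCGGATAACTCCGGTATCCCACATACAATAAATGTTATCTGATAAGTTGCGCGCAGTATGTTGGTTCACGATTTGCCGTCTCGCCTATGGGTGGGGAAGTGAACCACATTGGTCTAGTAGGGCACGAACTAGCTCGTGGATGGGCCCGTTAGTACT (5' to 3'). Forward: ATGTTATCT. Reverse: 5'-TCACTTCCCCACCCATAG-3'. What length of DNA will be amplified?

Scanning the template, ATGTTATCT occurs at positions 32–40; this primer anneals to the bottom strand there with its 3' end pointing downstream.
Reverse complement of the reverse primer: CTATGGGTGGGGAAGTGA. This occurs on the top strand at positions 85–102.
The product runs from position 32 to position 102, so its length is 102 − 32 + 1 = 71 bp.

71 bp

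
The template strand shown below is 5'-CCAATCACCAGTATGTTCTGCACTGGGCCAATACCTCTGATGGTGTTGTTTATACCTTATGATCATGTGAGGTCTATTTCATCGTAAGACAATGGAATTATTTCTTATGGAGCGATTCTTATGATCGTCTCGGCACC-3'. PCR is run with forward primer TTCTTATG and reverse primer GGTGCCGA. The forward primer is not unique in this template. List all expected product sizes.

The forward primer TTCTTATG matches the top strand at positions 102–109, 116–123.
The reverse primer's reverse complement is TCGGCACC, matching at positions 130–137.
Each forward site pairs with the reverse site to give a product ending at position 137: sizes 36, 22 bp.

36 bp, 22 bp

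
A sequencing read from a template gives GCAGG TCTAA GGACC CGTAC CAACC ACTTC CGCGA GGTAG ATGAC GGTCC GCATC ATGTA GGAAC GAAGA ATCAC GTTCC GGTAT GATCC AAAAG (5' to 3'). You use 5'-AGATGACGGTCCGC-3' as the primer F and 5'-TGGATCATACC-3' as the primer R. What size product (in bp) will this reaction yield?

53 bp

The forward primer matches the template at positions 39–52.
The reverse primer's reverse complement is GGTATGATCCA, which matches the template at positions 81–91.
Amplicon spans positions 39–91: 53 bp.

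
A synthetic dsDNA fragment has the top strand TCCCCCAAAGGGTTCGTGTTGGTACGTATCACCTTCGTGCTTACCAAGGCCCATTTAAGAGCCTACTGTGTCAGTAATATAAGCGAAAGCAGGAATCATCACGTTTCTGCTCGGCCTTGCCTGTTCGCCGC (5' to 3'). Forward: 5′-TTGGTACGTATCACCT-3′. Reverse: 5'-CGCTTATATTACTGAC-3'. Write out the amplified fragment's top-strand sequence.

Scanning the template, TTGGTACGTATCACCT occurs at positions 19–34; this primer anneals to the bottom strand there with its 3' end pointing downstream.
Taking the reverse complement of CGCTTATATTACTGAC gives GTCAGTAATATAAGCG, found at positions 70–85 on the template; the primer anneals here to the top strand with its 3' end pointing upstream.
The product is the template from position 19 through 85 (67 bp).

5'-TTGGTACGTATCACCTTCGTGCTTACCAAGGCCCATTTAAGAGCCTACTGTGTCAGTAATATAAGCG-3'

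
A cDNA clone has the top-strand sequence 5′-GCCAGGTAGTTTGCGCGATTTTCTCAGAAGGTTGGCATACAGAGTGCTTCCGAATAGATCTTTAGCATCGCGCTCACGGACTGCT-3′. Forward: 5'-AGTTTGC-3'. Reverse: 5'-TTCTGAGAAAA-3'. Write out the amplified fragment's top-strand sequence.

Forward primer AGTTTGC is found on the top strand at positions 8–14.
Reverse complement of the reverse primer: TTTTCTCAGAA. This occurs on the top strand at positions 19–29.
The product is the template from position 8 through 29 (22 bp).

5'-AGTTTGCGCGATTTTCTCAGAA-3'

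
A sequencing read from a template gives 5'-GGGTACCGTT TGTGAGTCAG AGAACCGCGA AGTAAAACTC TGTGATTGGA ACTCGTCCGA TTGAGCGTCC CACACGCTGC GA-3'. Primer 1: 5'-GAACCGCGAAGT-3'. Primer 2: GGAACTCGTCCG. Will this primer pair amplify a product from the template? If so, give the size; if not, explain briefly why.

No product — both primers anneal to the same strand and extend in the same direction.

Primer 1 (GAACCGCGAAGT) matches the top strand at positions 22–33 (3' end points downstream).
Primer 2 (GGAACTCGTCCG) also matches the top strand directly, at positions 48–59 — its reverse complement CGGACGAGTTCC is not present.
Both primers anneal to the bottom strand with 3' ends pointing the same way, so neither can prime synthesis back toward the other.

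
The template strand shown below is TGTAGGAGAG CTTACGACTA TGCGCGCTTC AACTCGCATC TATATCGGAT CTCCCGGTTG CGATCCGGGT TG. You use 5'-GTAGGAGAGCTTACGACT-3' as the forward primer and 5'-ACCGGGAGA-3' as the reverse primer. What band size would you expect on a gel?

57 bp

The forward primer matches the template at positions 2–19.
Reverse complement of the reverse primer: TCTCCCGGT. This occurs on the top strand at positions 50–58.
Amplicon spans positions 2–58: 57 bp.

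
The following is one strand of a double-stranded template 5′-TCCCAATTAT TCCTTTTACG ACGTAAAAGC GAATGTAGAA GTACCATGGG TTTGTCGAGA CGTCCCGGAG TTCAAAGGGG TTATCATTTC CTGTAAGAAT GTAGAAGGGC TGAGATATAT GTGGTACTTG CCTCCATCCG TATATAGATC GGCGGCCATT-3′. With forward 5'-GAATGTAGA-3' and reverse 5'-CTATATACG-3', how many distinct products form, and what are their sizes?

Two products: 117 bp, 51 bp

The forward primer GAATGTAGA matches the top strand at positions 31–39, 97–105.
The reverse primer's reverse complement is CGTATATAG, matching at positions 139–147.
Each forward site pairs with the reverse site to give a product ending at position 147: sizes 117, 51 bp.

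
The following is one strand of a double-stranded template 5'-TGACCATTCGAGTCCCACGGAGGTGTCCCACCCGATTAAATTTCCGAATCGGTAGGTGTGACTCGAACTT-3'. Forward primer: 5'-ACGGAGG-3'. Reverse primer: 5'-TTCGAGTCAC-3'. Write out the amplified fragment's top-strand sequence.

5'-ACGGAGGTGTCCCACCCGATTAAATTTCCGAATCGGTAGGTGTGACTCGAA-3'

The forward primer matches the template at positions 17–23.
Reverse complement of the reverse primer: GTGACTCGAA. This occurs on the top strand at positions 58–67.
The product is the template from position 17 through 67 (51 bp).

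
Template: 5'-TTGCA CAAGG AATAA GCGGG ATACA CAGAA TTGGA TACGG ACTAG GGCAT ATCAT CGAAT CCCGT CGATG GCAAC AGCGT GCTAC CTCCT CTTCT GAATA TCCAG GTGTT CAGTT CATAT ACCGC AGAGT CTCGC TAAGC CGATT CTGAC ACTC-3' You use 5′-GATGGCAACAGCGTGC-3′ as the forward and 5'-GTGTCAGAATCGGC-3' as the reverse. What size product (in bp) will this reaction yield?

86 bp

The forward primer matches the template at positions 67–82.
Taking the reverse complement of GTGTCAGAATCGGC gives GCCGATTCTGACAC, found at positions 139–152 on the template; the primer anneals here to the top strand with its 3' end pointing upstream.
The product runs from position 67 to position 152, so its length is 152 − 67 + 1 = 86 bp.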